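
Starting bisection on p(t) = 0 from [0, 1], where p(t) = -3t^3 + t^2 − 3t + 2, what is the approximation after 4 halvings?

0.5625

midpoint 0.5: p = 0.375 > 0 → [0.5, 1]
midpoint 0.75: p = -0.953125 < 0 → [0.5, 0.75]
midpoint 0.625: p = -0.216797 < 0 → [0.5, 0.625]
midpoint 0.5625: p = 0.095 > 0 → [0.5625, 0.625]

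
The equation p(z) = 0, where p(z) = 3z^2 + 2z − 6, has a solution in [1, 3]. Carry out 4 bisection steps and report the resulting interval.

midpoint 2: p = 10 > 0 → [1, 2]
midpoint 1.5: p = 3.75 > 0 → [1, 1.5]
midpoint 1.25: p = 1.1875 > 0 → [1, 1.25]
midpoint 1.125: p = 0.0469 > 0 → [1, 1.125]

[1, 1.125]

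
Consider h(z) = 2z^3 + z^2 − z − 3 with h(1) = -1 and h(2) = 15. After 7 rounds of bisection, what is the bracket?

[1.125, 1.1328125]

z = 1.5 gives h = 4.5, positive; keep [1, 1.5]
z = 1.25 gives h = 1.21875, positive; keep [1, 1.25]
z = 1.125 gives h = -0.011719, negative; keep [1.125, 1.25]
z = 1.1875 gives h = 0.5718, positive; keep [1.125, 1.1875]
z = 1.15625 gives h = 0.2723, positive; keep [1.125, 1.15625]
z = 1.140625 gives h = 0.1284, positive; keep [1.125, 1.140625]
z = 1.1328125 gives h = 0.0578, positive; keep [1.125, 1.1328125]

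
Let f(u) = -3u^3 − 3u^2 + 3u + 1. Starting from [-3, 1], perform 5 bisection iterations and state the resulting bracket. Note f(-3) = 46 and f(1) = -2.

u = -1 gives f = -2, negative; keep [-3, -1]
u = -2 gives f = 7, positive; keep [-2, -1]
u = -1.5 gives f = -0.125, negative; keep [-2, -1.5]
u = -1.75 gives f = 2.6406, positive; keep [-1.75, -1.5]
u = -1.625 gives f = 1.0762, positive; keep [-1.625, -1.5]

[-1.625, -1.5]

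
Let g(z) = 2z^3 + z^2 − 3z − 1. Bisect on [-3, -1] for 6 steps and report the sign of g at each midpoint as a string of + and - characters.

--+-+-

z = -2 gives g = -7, negative; keep [-2, -1]
z = -1.5 gives g = -1, negative; keep [-1.5, -1]
z = -1.25 gives g = 0.40625, positive; keep [-1.5, -1.25]
z = -1.375 gives g = -0.1836, negative; keep [-1.375, -1.25]
z = -1.3125 gives g = 0.1382, positive; keep [-1.375, -1.3125]
z = -1.34375 gives g = -0.0158, negative; keep [-1.34375, -1.3125]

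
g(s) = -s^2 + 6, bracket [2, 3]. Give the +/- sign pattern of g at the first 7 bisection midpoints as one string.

-+++--+

s = 2.5 gives g = -0.25, negative; keep [2, 2.5]
s = 2.25 gives g = 0.9375, positive; keep [2.25, 2.5]
s = 2.375 gives g = 0.359375, positive; keep [2.375, 2.5]
s = 2.4375 gives g = 0.0586, positive; keep [2.4375, 2.5]
s = 2.46875 gives g = -0.0947, negative; keep [2.4375, 2.46875]
s = 2.453125 gives g = -0.0178, negative; keep [2.4375, 2.453125]
s = 2.4453125 gives g = 0.0204, positive; keep [2.4453125, 2.453125]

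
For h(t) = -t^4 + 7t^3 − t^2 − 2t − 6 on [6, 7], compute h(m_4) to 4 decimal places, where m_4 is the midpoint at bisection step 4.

-6.7534

t = 6.5 gives h = 76.0625, positive; keep [6.5, 7]
t = 6.75 gives h = 11.824219, positive; keep [6.75, 7]
t = 6.875 gives h = -26.396729, negative; keep [6.75, 6.875]
t = 6.8125 gives h = -6.7534, negative; keep [6.75, 6.8125]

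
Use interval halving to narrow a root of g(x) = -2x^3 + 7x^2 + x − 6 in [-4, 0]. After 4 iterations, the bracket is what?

m = -2, g(m) = 36 (+); new bracket [-2, 0]
m = -1, g(m) = 2 (+); new bracket [-1, 0]
m = -0.5, g(m) = -4.5 (−); new bracket [-1, -0.5]
m = -0.75, g(m) = -1.9688 (−); new bracket [-1, -0.75]

[-1, -0.75]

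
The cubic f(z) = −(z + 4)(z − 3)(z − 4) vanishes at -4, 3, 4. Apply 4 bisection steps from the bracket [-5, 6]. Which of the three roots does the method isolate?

-4

midpoint 0.5: f = -39.375 < 0 → [-5, 0.5]
midpoint -2.25: f = -57.421875 < 0 → [-5, -2.25]
midpoint -3.625: f = -18.943359 < 0 → [-5, -3.625]
midpoint -4.3125: f = 18.9954 > 0 → [-4.3125, -3.625]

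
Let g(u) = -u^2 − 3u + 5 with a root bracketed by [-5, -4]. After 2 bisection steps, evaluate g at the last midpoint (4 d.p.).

-0.3125

g(-4.5) = -1.75 < 0, so the root lies in [-4.5, -4]
g(-4.25) = -0.3125 < 0, so the root lies in [-4.25, -4]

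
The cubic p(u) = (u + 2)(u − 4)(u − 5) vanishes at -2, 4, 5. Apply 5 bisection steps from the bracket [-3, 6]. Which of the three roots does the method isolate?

-2

m = 1.5, p(m) = 30.625 (+); new bracket [-3, 1.5]
m = -0.75, p(m) = 34.140625 (+); new bracket [-3, -0.75]
m = -1.875, p(m) = 5.048828 (+); new bracket [-3, -1.875]
m = -2.4375, p(m) = -20.947 (−); new bracket [-2.4375, -1.875]
m = -2.15625, p(m) = -6.8837 (−); new bracket [-2.15625, -1.875]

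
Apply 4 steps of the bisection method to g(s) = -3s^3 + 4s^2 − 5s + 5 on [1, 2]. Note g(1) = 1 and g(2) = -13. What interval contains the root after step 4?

[1.125, 1.1875]

g(1.5) = -3.625 < 0, so the root lies in [1, 1.5]
g(1.25) = -0.859375 < 0, so the root lies in [1, 1.25]
g(1.125) = 0.166016 > 0, so the root lies in [1.125, 1.25]
g(1.1875) = -0.3206 < 0, so the root lies in [1.125, 1.1875]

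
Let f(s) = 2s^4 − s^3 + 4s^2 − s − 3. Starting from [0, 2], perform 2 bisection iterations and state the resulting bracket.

midpoint 1: f = 1 > 0 → [0, 1]
midpoint 0.5: f = -2.5 < 0 → [0.5, 1]

[0.5, 1]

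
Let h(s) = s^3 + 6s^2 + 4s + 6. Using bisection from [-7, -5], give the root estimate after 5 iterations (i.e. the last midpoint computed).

midpoint -6: h = -18 < 0 → [-6, -5]
midpoint -5.5: h = -0.875 < 0 → [-5.5, -5]
midpoint -5.25: h = 5.671875 > 0 → [-5.5, -5.25]
midpoint -5.375: h = 2.5566 > 0 → [-5.5, -5.375]
midpoint -5.4375: h = 0.8811 > 0 → [-5.5, -5.4375]

-5.4375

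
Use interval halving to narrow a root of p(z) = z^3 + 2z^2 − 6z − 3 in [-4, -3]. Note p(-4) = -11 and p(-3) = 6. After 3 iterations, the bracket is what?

[-3.5, -3.375]

m = -3.5, p(m) = -0.375 (−); new bracket [-3.5, -3]
m = -3.25, p(m) = 3.296875 (+); new bracket [-3.5, -3.25]
m = -3.375, p(m) = 1.587891 (+); new bracket [-3.5, -3.375]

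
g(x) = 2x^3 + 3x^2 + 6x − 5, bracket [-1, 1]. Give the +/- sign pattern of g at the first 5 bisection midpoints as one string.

g(0) = -5 < 0, so the root lies in [0, 1]
g(0.5) = -1 < 0, so the root lies in [0.5, 1]
g(0.75) = 2.03125 > 0, so the root lies in [0.5, 0.75]
g(0.625) = 0.4102 > 0, so the root lies in [0.5, 0.625]
g(0.5625) = -0.3198 < 0, so the root lies in [0.5625, 0.625]

--++-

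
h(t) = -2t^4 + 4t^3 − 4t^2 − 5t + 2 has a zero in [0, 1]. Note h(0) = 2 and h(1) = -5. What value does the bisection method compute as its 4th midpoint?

midpoint 0.5: h = -1.125 < 0 → [0, 0.5]
midpoint 0.25: h = 0.554688 > 0 → [0.25, 0.5]
midpoint 0.375: h = -0.266113 < 0 → [0.25, 0.375]
midpoint 0.3125: h = 0.1499 > 0 → [0.3125, 0.375]

0.3125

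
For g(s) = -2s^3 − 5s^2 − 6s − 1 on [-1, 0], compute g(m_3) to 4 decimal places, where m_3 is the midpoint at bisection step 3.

-0.3242

g(-0.5) = 1 > 0, so the root lies in [-0.5, 0]
g(-0.25) = 0.21875 > 0, so the root lies in [-0.25, 0]
g(-0.125) = -0.324219 < 0, so the root lies in [-0.25, -0.125]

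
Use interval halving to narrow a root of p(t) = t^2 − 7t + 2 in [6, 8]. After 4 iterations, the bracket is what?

p(7) = 2 > 0, so the root lies in [6, 7]
p(6.5) = -1.25 < 0, so the root lies in [6.5, 7]
p(6.75) = 0.3125 > 0, so the root lies in [6.5, 6.75]
p(6.625) = -0.4844 < 0, so the root lies in [6.625, 6.75]

[6.625, 6.75]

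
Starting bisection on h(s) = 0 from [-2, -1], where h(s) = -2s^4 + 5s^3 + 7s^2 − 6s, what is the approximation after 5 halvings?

midpoint -1.5: h = -2.25 < 0 → [-1.5, -1]
midpoint -1.25: h = 3.789062 > 0 → [-1.5, -1.25]
midpoint -1.375: h = 1.337402 > 0 → [-1.5, -1.375]
midpoint -1.4375: h = -0.3025 < 0 → [-1.4375, -1.375]
midpoint -1.40625: h = 0.5544 > 0 → [-1.4375, -1.40625]

-1.40625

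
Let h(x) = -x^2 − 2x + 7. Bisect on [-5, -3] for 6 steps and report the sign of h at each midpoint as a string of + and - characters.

midpoint -4: h = -1 < 0 → [-4, -3]
midpoint -3.5: h = 1.75 > 0 → [-4, -3.5]
midpoint -3.75: h = 0.4375 > 0 → [-4, -3.75]
midpoint -3.875: h = -0.2656 < 0 → [-3.875, -3.75]
midpoint -3.8125: h = 0.0898 > 0 → [-3.875, -3.8125]
midpoint -3.84375: h = -0.0869 < 0 → [-3.84375, -3.8125]

-++-+-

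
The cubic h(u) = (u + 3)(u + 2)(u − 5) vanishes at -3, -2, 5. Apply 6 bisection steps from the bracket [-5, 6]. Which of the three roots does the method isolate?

5

h(0.5) = -39.375 < 0, so the root lies in [0.5, 6]
h(3.25) = -57.421875 < 0, so the root lies in [3.25, 6]
h(4.625) = -18.943359 < 0, so the root lies in [4.625, 6]
h(5.3125) = 18.9954 > 0, so the root lies in [4.625, 5.3125]
h(4.96875) = -1.7354 < 0, so the root lies in [4.96875, 5.3125]
h(5.140625) = 8.1744 > 0, so the root lies in [4.96875, 5.140625]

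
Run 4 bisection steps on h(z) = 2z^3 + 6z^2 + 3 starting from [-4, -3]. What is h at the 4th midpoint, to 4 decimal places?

z = -3.5 gives h = -9.25, negative; keep [-3.5, -3]
z = -3.25 gives h = -2.28125, negative; keep [-3.25, -3]
z = -3.125 gives h = 0.558594, positive; keep [-3.25, -3.125]
z = -3.1875 gives h = -0.8101, negative; keep [-3.1875, -3.125]

-0.8101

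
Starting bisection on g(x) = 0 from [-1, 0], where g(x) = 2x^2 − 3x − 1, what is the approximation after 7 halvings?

-0.2734375

g(-0.5) = 1 > 0, so the root lies in [-0.5, 0]
g(-0.25) = -0.125 < 0, so the root lies in [-0.5, -0.25]
g(-0.375) = 0.40625 > 0, so the root lies in [-0.375, -0.25]
g(-0.3125) = 0.1328 > 0, so the root lies in [-0.3125, -0.25]
g(-0.28125) = 0.002 > 0, so the root lies in [-0.28125, -0.25]
g(-0.265625) = -0.062 < 0, so the root lies in [-0.28125, -0.265625]
g(-0.2734375) = -0.0302 < 0, so the root lies in [-0.28125, -0.2734375]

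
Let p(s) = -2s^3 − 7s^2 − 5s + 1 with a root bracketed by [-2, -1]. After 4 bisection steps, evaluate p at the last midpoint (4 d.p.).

0.0259

s = -1.5 gives p = -0.5, negative; keep [-1.5, -1]
s = -1.25 gives p = 0.21875, positive; keep [-1.5, -1.25]
s = -1.375 gives p = -0.160156, negative; keep [-1.375, -1.25]
s = -1.3125 gives p = 0.0259, positive; keep [-1.375, -1.3125]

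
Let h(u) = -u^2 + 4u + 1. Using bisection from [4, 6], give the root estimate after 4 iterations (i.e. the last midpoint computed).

m = 5, h(m) = -4 (−); new bracket [4, 5]
m = 4.5, h(m) = -1.25 (−); new bracket [4, 4.5]
m = 4.25, h(m) = -0.0625 (−); new bracket [4, 4.25]
m = 4.125, h(m) = 0.4844 (+); new bracket [4.125, 4.25]

4.125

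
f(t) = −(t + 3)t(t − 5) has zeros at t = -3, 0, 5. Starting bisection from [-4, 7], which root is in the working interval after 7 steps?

5

midpoint 1.5: f = 23.625 > 0 → [1.5, 7]
midpoint 4.25: f = 23.109375 > 0 → [4.25, 7]
midpoint 5.625: f = -30.322266 < 0 → [4.25, 5.625]
midpoint 4.9375: f = 2.4495 > 0 → [4.9375, 5.625]
midpoint 5.28125: f = -12.3006 < 0 → [4.9375, 5.28125]
midpoint 5.109375: f = -4.5318 < 0 → [4.9375, 5.109375]
midpoint 5.0234375: f = -0.9447 < 0 → [4.9375, 5.0234375]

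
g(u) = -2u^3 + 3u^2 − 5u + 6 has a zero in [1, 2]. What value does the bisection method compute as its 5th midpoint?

midpoint 1.5: g = -1.5 < 0 → [1, 1.5]
midpoint 1.25: g = 0.53125 > 0 → [1.25, 1.5]
midpoint 1.375: g = -0.402344 < 0 → [1.25, 1.375]
midpoint 1.3125: g = 0.0835 > 0 → [1.3125, 1.375]
midpoint 1.34375: g = -0.1545 < 0 → [1.3125, 1.34375]

1.34375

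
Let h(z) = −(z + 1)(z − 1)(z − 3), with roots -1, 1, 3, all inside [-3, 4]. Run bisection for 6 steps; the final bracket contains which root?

-1

m = 0.5, h(m) = -1.875 (−); new bracket [-3, 0.5]
m = -1.25, h(m) = 2.390625 (+); new bracket [-1.25, 0.5]
m = -0.375, h(m) = -2.900391 (−); new bracket [-1.25, -0.375]
m = -0.8125, h(m) = -1.2957 (−); new bracket [-1.25, -0.8125]
m = -1.03125, h(m) = 0.2559 (+); new bracket [-1.03125, -0.8125]
m = -0.921875, h(m) = -0.5889 (−); new bracket [-1.03125, -0.921875]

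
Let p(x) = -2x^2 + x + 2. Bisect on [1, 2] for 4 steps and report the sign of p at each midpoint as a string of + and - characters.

-+--

m = 1.5, p(m) = -1 (−); new bracket [1, 1.5]
m = 1.25, p(m) = 0.125 (+); new bracket [1.25, 1.5]
m = 1.375, p(m) = -0.40625 (−); new bracket [1.25, 1.375]
m = 1.3125, p(m) = -0.1328 (−); new bracket [1.25, 1.3125]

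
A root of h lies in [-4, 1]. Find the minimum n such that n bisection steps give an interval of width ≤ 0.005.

Width after n steps is 5/2^n. Need 2^n ≥ 5/0.005 = 1000.
2^9 = 512 < 1000 ≤ 2^10 = 1024, so n = 10.

10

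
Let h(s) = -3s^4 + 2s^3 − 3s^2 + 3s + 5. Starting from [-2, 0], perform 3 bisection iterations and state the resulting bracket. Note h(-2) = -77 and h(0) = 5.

h(-1) = -6 < 0, so the root lies in [-1, 0]
h(-0.5) = 2.3125 > 0, so the root lies in [-1, -0.5]
h(-0.75) = -0.730469 < 0, so the root lies in [-0.75, -0.5]

[-0.75, -0.5]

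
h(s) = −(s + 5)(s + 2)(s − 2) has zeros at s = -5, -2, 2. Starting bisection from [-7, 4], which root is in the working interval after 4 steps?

s = -1.5 gives h = 6.125, positive; keep [-1.5, 4]
s = 1.25 gives h = 15.234375, positive; keep [1.25, 4]
s = 2.625 gives h = -22.041016, negative; keep [1.25, 2.625]
s = 1.9375 gives h = 1.7073, positive; keep [1.9375, 2.625]

2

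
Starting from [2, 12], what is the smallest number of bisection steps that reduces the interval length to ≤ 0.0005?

15

Width after n steps is 10/2^n. Need 2^n ≥ 10/0.0005 = 20000.
2^14 = 16384 < 20000 ≤ 2^15 = 32768, so n = 15.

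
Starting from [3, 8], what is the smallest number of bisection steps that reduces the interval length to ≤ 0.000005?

Width after n steps is 5/2^n. Need 2^n ≥ 5/0.000005 = 1000000.
2^19 = 524288 < 1000000 ≤ 2^20 = 1048576, so n = 20.

20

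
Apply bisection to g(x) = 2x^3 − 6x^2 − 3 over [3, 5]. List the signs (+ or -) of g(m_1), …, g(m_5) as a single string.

+++-+

x = 4 gives g = 29, positive; keep [3, 4]
x = 3.5 gives g = 9.25, positive; keep [3, 3.5]
x = 3.25 gives g = 2.28125, positive; keep [3, 3.25]
x = 3.125 gives g = -0.5586, negative; keep [3.125, 3.25]
x = 3.1875 gives g = 0.8101, positive; keep [3.125, 3.1875]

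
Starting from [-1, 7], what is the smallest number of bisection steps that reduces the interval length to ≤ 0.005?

11

Width after n steps is 8/2^n. Need 2^n ≥ 8/0.005 = 1600.
2^10 = 1024 < 1600 ≤ 2^11 = 2048, so n = 11.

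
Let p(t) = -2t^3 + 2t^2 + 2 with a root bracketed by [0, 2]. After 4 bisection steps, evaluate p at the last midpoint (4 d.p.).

p(1) = 2 > 0, so the root lies in [1, 2]
p(1.5) = -0.25 < 0, so the root lies in [1, 1.5]
p(1.25) = 1.21875 > 0, so the root lies in [1.25, 1.5]
p(1.375) = 0.582 > 0, so the root lies in [1.375, 1.5]

0.5820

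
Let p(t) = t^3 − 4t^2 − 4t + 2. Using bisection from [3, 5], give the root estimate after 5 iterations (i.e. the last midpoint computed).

m = 4, p(m) = -14 (−); new bracket [4, 5]
m = 4.5, p(m) = -5.875 (−); new bracket [4.5, 5]
m = 4.75, p(m) = -0.078125 (−); new bracket [4.75, 5]
m = 4.875, p(m) = 3.2949 (+); new bracket [4.75, 4.875]
m = 4.8125, p(m) = 1.5676 (+); new bracket [4.75, 4.8125]

4.8125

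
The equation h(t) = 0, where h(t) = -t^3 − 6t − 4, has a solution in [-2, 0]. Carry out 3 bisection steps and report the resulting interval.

midpoint -1: h = 3 > 0 → [-1, 0]
midpoint -0.5: h = -0.875 < 0 → [-1, -0.5]
midpoint -0.75: h = 0.921875 > 0 → [-0.75, -0.5]

[-0.75, -0.5]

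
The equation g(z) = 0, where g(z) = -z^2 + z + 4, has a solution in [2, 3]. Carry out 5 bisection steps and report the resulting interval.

midpoint 2.5: g = 0.25 > 0 → [2.5, 3]
midpoint 2.75: g = -0.8125 < 0 → [2.5, 2.75]
midpoint 2.625: g = -0.265625 < 0 → [2.5, 2.625]
midpoint 2.5625: g = -0.0039 < 0 → [2.5, 2.5625]
midpoint 2.53125: g = 0.124 > 0 → [2.53125, 2.5625]

[2.53125, 2.5625]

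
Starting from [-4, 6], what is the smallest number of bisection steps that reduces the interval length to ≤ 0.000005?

Width after n steps is 10/2^n. Need 2^n ≥ 10/0.000005 = 2000000.
2^20 = 1048576 < 2000000 ≤ 2^21 = 2097152, so n = 21.

21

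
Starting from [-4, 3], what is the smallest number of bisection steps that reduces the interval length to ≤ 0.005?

11

Width after n steps is 7/2^n. Need 2^n ≥ 7/0.005 = 1400.
2^10 = 1024 < 1400 ≤ 2^11 = 2048, so n = 11.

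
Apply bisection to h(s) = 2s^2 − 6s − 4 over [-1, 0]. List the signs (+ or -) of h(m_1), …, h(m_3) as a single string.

-++

h(-0.5) = -0.5 < 0, so the root lies in [-1, -0.5]
h(-0.75) = 1.625 > 0, so the root lies in [-0.75, -0.5]
h(-0.625) = 0.53125 > 0, so the root lies in [-0.625, -0.5]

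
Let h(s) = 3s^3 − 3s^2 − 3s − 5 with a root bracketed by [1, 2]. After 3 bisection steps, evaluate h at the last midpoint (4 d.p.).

midpoint 1.5: h = -6.125 < 0 → [1.5, 2]
midpoint 1.75: h = -3.359375 < 0 → [1.75, 2]
midpoint 1.875: h = -1.396484 < 0 → [1.875, 2]

-1.3965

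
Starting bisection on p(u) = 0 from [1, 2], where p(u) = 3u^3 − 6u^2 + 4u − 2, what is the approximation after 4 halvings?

1.4375

m = 1.5, p(m) = 0.625 (+); new bracket [1, 1.5]
m = 1.25, p(m) = -0.515625 (−); new bracket [1.25, 1.5]
m = 1.375, p(m) = -0.044922 (−); new bracket [1.375, 1.5]
m = 1.4375, p(m) = 0.2629 (+); new bracket [1.375, 1.4375]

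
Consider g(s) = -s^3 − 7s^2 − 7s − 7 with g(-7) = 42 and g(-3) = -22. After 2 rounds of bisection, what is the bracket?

g(-5) = -22 < 0, so the root lies in [-7, -5]
g(-6) = -1 < 0, so the root lies in [-7, -6]

[-7, -6]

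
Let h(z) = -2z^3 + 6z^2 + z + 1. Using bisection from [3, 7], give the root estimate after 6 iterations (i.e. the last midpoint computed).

midpoint 5: h = -94 < 0 → [3, 5]
midpoint 4: h = -27 < 0 → [3, 4]
midpoint 3.5: h = -7.75 < 0 → [3, 3.5]
midpoint 3.25: h = -1.0312 < 0 → [3, 3.25]
midpoint 3.125: h = 1.6836 > 0 → [3.125, 3.25]
midpoint 3.1875: h = 0.3774 > 0 → [3.1875, 3.25]

3.1875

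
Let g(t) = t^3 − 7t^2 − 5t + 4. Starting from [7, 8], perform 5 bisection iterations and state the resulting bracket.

m = 7.5, g(m) = -5.375 (−); new bracket [7.5, 8]
m = 7.75, g(m) = 10.296875 (+); new bracket [7.5, 7.75]
m = 7.625, g(m) = 2.212891 (+); new bracket [7.5, 7.625]
m = 7.5625, g(m) = -1.6423 (−); new bracket [7.5625, 7.625]
m = 7.59375, g(m) = 0.2699 (+); new bracket [7.5625, 7.59375]

[7.5625, 7.59375]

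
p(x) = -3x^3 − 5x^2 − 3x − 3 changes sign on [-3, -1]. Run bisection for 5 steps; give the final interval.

[-1.5, -1.4375]

midpoint -2: p = 7 > 0 → [-2, -1]
midpoint -1.5: p = 0.375 > 0 → [-1.5, -1]
midpoint -1.25: p = -1.203125 < 0 → [-1.5, -1.25]
midpoint -1.375: p = -0.5293 < 0 → [-1.5, -1.375]
midpoint -1.4375: p = -0.1082 < 0 → [-1.5, -1.4375]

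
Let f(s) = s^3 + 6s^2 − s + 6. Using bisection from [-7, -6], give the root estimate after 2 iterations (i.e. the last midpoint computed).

midpoint -6.5: f = -8.625 < 0 → [-6.5, -6]
midpoint -6.25: f = 2.484375 > 0 → [-6.5, -6.25]

-6.25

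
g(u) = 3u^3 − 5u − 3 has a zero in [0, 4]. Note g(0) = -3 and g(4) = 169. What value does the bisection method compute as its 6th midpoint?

1.5625

g(2) = 11 > 0, so the root lies in [0, 2]
g(1) = -5 < 0, so the root lies in [1, 2]
g(1.5) = -0.375 < 0, so the root lies in [1.5, 2]
g(1.75) = 4.3281 > 0, so the root lies in [1.5, 1.75]
g(1.625) = 1.748 > 0, so the root lies in [1.5, 1.625]
g(1.5625) = 0.6316 > 0, so the root lies in [1.5, 1.5625]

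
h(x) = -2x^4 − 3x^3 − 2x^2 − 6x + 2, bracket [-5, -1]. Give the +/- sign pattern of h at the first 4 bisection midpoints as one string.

m = -3, h(m) = -79 (−); new bracket [-3, -1]
m = -2, h(m) = -2 (−); new bracket [-2, -1]
m = -1.5, h(m) = 6.5 (+); new bracket [-2, -1.5]
m = -1.75, h(m) = 3.6953 (+); new bracket [-2, -1.75]

--++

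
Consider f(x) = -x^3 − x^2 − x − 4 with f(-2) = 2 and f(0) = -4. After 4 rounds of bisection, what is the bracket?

[-1.75, -1.625]

f(-1) = -3 < 0, so the root lies in [-2, -1]
f(-1.5) = -1.375 < 0, so the root lies in [-2, -1.5]
f(-1.75) = 0.046875 > 0, so the root lies in [-1.75, -1.5]
f(-1.625) = -0.7246 < 0, so the root lies in [-1.75, -1.625]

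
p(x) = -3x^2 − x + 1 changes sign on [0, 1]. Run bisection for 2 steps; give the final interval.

p(0.5) = -0.25 < 0, so the root lies in [0, 0.5]
p(0.25) = 0.5625 > 0, so the root lies in [0.25, 0.5]

[0.25, 0.5]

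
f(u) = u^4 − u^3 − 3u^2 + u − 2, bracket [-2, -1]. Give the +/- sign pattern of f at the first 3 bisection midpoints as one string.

midpoint -1.5: f = -1.8125 < 0 → [-2, -1.5]
midpoint -1.75: f = 1.800781 > 0 → [-1.75, -1.5]
midpoint -1.625: f = -0.282959 < 0 → [-1.75, -1.625]

-+-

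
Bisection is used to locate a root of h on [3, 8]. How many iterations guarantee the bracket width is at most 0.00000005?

27

Width after n steps is 5/2^n. Need 2^n ≥ 5/0.00000005 = 100000000.
2^26 = 67108864 < 100000000 ≤ 2^27 = 134217728, so n = 27.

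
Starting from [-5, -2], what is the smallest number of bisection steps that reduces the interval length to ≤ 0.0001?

Width after n steps is 3/2^n. Need 2^n ≥ 3/0.0001 = 30000.
2^14 = 16384 < 30000 ≤ 2^15 = 32768, so n = 15.

15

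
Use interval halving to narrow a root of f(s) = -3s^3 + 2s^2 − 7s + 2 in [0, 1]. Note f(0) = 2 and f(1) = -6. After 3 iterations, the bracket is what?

f(0.5) = -1.375 < 0, so the root lies in [0, 0.5]
f(0.25) = 0.328125 > 0, so the root lies in [0.25, 0.5]
f(0.375) = -0.501953 < 0, so the root lies in [0.25, 0.375]

[0.25, 0.375]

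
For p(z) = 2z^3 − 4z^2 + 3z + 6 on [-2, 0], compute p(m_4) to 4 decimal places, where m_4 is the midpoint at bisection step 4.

m = -1, p(m) = -3 (−); new bracket [-1, 0]
m = -0.5, p(m) = 3.25 (+); new bracket [-1, -0.5]
m = -0.75, p(m) = 0.65625 (+); new bracket [-1, -0.75]
m = -0.875, p(m) = -1.0273 (−); new bracket [-0.875, -0.75]

-1.0273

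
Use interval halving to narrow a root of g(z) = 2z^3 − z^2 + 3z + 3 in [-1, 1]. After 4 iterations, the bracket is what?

m = 0, g(m) = 3 (+); new bracket [-1, 0]
m = -0.5, g(m) = 1 (+); new bracket [-1, -0.5]
m = -0.75, g(m) = -0.65625 (−); new bracket [-0.75, -0.5]
m = -0.625, g(m) = 0.2461 (+); new bracket [-0.75, -0.625]

[-0.75, -0.625]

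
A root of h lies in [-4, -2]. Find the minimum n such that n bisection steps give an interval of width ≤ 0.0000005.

Width after n steps is 2/2^n. Need 2^n ≥ 2/0.0000005 = 4000000.
2^21 = 2097152 < 4000000 ≤ 2^22 = 4194304, so n = 22.

22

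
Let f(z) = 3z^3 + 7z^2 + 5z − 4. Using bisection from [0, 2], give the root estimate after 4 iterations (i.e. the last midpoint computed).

midpoint 1: f = 11 > 0 → [0, 1]
midpoint 0.5: f = 0.625 > 0 → [0, 0.5]
midpoint 0.25: f = -2.265625 < 0 → [0.25, 0.5]
midpoint 0.375: f = -0.9824 < 0 → [0.375, 0.5]

0.375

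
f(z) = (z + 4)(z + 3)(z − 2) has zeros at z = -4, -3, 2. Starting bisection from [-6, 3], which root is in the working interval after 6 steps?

midpoint -1.5: f = -13.125 < 0 → [-1.5, 3]
midpoint 0.75: f = -22.265625 < 0 → [0.75, 3]
midpoint 1.875: f = -3.580078 < 0 → [1.875, 3]
midpoint 2.4375: f = 15.3142 > 0 → [1.875, 2.4375]
midpoint 2.15625: f = 4.9599 > 0 → [1.875, 2.15625]
midpoint 2.015625: f = 0.4714 > 0 → [1.875, 2.015625]

2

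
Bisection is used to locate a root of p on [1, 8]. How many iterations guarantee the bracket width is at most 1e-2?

Width after n steps is 7/2^n. Need 2^n ≥ 7/1e-2 = 700.
2^9 = 512 < 700 ≤ 2^10 = 1024, so n = 10.

10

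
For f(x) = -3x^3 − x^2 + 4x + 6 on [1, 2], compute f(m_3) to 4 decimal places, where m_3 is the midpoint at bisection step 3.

m = 1.5, f(m) = -0.375 (−); new bracket [1, 1.5]
m = 1.25, f(m) = 3.578125 (+); new bracket [1.25, 1.5]
m = 1.375, f(m) = 1.810547 (+); new bracket [1.375, 1.5]

1.8105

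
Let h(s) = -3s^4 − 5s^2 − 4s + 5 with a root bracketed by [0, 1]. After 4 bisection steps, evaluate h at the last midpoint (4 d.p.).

-0.7835

h(0.5) = 1.5625 > 0, so the root lies in [0.5, 1]
h(0.75) = -1.761719 < 0, so the root lies in [0.5, 0.75]
h(0.625) = 0.089111 > 0, so the root lies in [0.625, 0.75]
h(0.6875) = -0.7835 < 0, so the root lies in [0.625, 0.6875]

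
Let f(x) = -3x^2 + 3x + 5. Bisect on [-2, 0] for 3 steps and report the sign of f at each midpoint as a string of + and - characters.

f(-1) = -1 < 0, so the root lies in [-1, 0]
f(-0.5) = 2.75 > 0, so the root lies in [-1, -0.5]
f(-0.75) = 1.0625 > 0, so the root lies in [-1, -0.75]

-++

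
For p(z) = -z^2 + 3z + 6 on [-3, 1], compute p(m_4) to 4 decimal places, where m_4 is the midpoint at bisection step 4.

p(-1) = 2 > 0, so the root lies in [-3, -1]
p(-2) = -4 < 0, so the root lies in [-2, -1]
p(-1.5) = -0.75 < 0, so the root lies in [-1.5, -1]
p(-1.25) = 0.6875 > 0, so the root lies in [-1.5, -1.25]

0.6875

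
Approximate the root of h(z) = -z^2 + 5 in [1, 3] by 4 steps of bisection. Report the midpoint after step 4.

2.125

z = 2 gives h = 1, positive; keep [2, 3]
z = 2.5 gives h = -1.25, negative; keep [2, 2.5]
z = 2.25 gives h = -0.0625, negative; keep [2, 2.25]
z = 2.125 gives h = 0.4844, positive; keep [2.125, 2.25]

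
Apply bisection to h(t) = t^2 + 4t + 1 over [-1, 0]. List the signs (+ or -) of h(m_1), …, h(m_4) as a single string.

-+--

h(-0.5) = -0.75 < 0, so the root lies in [-0.5, 0]
h(-0.25) = 0.0625 > 0, so the root lies in [-0.5, -0.25]
h(-0.375) = -0.359375 < 0, so the root lies in [-0.375, -0.25]
h(-0.3125) = -0.1523 < 0, so the root lies in [-0.3125, -0.25]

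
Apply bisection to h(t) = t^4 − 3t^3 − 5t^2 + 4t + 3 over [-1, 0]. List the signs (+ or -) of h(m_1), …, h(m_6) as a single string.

midpoint -0.5: h = 0.1875 > 0 → [-1, -0.5]
midpoint -0.75: h = -1.230469 < 0 → [-0.75, -0.5]
midpoint -0.625: h = -0.568115 < 0 → [-0.625, -0.5]
midpoint -0.5625: h = -0.198 < 0 → [-0.5625, -0.5]
midpoint -0.53125: h = -0.0067 < 0 → [-0.53125, -0.5]
midpoint -0.515625: h = 0.0901 > 0 → [-0.53125, -0.515625]

+----+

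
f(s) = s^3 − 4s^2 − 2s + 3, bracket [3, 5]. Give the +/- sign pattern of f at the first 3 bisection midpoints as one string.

-+-

midpoint 4: f = -5 < 0 → [4, 5]
midpoint 4.5: f = 4.125 > 0 → [4, 4.5]
midpoint 4.25: f = -0.984375 < 0 → [4.25, 4.5]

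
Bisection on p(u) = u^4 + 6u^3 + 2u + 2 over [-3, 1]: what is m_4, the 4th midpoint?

midpoint -1: p = -5 < 0 → [-1, 1]
midpoint 0: p = 2 > 0 → [-1, 0]
midpoint -0.5: p = 0.3125 > 0 → [-1, -0.5]
midpoint -0.75: p = -1.7148 < 0 → [-0.75, -0.5]

-0.75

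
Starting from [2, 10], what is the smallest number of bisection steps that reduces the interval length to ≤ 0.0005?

14

Width after n steps is 8/2^n. Need 2^n ≥ 8/0.0005 = 16000.
2^13 = 8192 < 16000 ≤ 2^14 = 16384, so n = 14.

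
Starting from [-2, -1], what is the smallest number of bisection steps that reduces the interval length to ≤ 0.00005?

15

Width after n steps is 1/2^n. Need 2^n ≥ 1/0.00005 = 20000.
2^14 = 16384 < 20000 ≤ 2^15 = 32768, so n = 15.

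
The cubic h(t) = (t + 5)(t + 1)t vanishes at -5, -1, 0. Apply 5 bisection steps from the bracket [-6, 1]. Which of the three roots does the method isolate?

midpoint -2.5: h = 9.375 > 0 → [-6, -2.5]
midpoint -4.25: h = 10.359375 > 0 → [-6, -4.25]
midpoint -5.125: h = -2.642578 < 0 → [-5.125, -4.25]
midpoint -4.6875: h = 5.4016 > 0 → [-5.125, -4.6875]
midpoint -4.90625: h = 1.7967 > 0 → [-5.125, -4.90625]

-5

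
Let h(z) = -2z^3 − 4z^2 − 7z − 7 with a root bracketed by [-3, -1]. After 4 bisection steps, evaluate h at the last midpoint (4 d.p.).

0.2617

h(-2) = 7 > 0, so the root lies in [-2, -1]
h(-1.5) = 1.25 > 0, so the root lies in [-1.5, -1]
h(-1.25) = -0.59375 < 0, so the root lies in [-1.5, -1.25]
h(-1.375) = 0.2617 > 0, so the root lies in [-1.375, -1.25]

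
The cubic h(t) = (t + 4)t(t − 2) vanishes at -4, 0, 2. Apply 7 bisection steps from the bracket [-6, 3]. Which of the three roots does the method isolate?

-4

midpoint -1.5: h = 13.125 > 0 → [-6, -1.5]
midpoint -3.75: h = 5.390625 > 0 → [-6, -3.75]
midpoint -4.875: h = -29.326172 < 0 → [-4.875, -3.75]
midpoint -4.3125: h = -8.5071 < 0 → [-4.3125, -3.75]
midpoint -4.03125: h = -0.7598 < 0 → [-4.03125, -3.75]
midpoint -3.890625: h = 2.5067 > 0 → [-4.03125, -3.890625]
midpoint -3.9609375: h = 0.9223 > 0 → [-4.03125, -3.9609375]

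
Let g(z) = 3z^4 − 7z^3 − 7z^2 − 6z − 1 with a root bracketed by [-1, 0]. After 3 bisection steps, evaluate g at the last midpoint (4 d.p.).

-0.3450

z = -0.5 gives g = 1.3125, positive; keep [-0.5, 0]
z = -0.25 gives g = 0.183594, positive; keep [-0.25, 0]
z = -0.125 gives g = -0.344971, negative; keep [-0.25, -0.125]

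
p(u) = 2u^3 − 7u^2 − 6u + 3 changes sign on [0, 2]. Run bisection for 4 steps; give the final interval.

[0.25, 0.375]

midpoint 1: p = -8 < 0 → [0, 1]
midpoint 0.5: p = -1.5 < 0 → [0, 0.5]
midpoint 0.25: p = 1.09375 > 0 → [0.25, 0.5]
midpoint 0.375: p = -0.1289 < 0 → [0.25, 0.375]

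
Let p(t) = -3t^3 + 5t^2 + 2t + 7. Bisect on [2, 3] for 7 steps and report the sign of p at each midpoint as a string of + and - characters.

-+-+++-

m = 2.5, p(m) = -3.625 (−); new bracket [2, 2.5]
m = 2.25, p(m) = 2.640625 (+); new bracket [2.25, 2.5]
m = 2.375, p(m) = -0.236328 (−); new bracket [2.25, 2.375]
m = 2.3125, p(m) = 1.2639 (+); new bracket [2.3125, 2.375]
m = 2.34375, p(m) = 0.5295 (+); new bracket [2.34375, 2.375]
m = 2.359375, p(m) = 0.1506 (+); new bracket [2.359375, 2.375]
m = 2.3671875, p(m) = -0.0419 (−); new bracket [2.359375, 2.3671875]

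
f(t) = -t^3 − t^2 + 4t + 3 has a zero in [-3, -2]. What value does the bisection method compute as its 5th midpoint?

midpoint -2.5: f = 2.375 > 0 → [-2.5, -2]
midpoint -2.25: f = 0.328125 > 0 → [-2.25, -2]
midpoint -2.125: f = -0.419922 < 0 → [-2.25, -2.125]
midpoint -2.1875: f = -0.0676 < 0 → [-2.25, -2.1875]
midpoint -2.21875: f = 0.1247 > 0 → [-2.21875, -2.1875]

-2.21875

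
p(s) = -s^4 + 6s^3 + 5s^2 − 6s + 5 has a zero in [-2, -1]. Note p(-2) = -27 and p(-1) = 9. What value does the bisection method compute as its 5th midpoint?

-1.46875

midpoint -1.5: p = -0.0625 < 0 → [-1.5, -1]
midpoint -1.25: p = 6.152344 > 0 → [-1.5, -1.25]
midpoint -1.375: p = 3.531006 > 0 → [-1.5, -1.375]
midpoint -1.4375: p = 1.8642 > 0 → [-1.5, -1.4375]
midpoint -1.46875: p = 0.9344 > 0 → [-1.5, -1.46875]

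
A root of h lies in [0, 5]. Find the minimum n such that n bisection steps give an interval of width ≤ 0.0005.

Width after n steps is 5/2^n. Need 2^n ≥ 5/0.0005 = 10000.
2^13 = 8192 < 10000 ≤ 2^14 = 16384, so n = 14.

14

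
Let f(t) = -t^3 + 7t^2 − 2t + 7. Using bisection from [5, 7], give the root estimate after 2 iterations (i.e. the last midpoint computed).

6.5

m = 6, f(m) = 31 (+); new bracket [6, 7]
m = 6.5, f(m) = 15.125 (+); new bracket [6.5, 7]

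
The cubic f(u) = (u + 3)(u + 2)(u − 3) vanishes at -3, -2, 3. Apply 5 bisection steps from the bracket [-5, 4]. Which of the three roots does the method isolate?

u = -0.5 gives f = -13.125, negative; keep [-0.5, 4]
u = 1.75 gives f = -22.265625, negative; keep [1.75, 4]
u = 2.875 gives f = -3.580078, negative; keep [2.875, 4]
u = 3.4375 gives f = 15.3142, positive; keep [2.875, 3.4375]
u = 3.15625 gives f = 4.9599, positive; keep [2.875, 3.15625]

3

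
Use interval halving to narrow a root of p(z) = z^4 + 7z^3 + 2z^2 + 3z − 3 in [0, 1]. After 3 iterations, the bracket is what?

[0.5, 0.625]

m = 0.5, p(m) = -0.0625 (−); new bracket [0.5, 1]
m = 0.75, p(m) = 3.644531 (+); new bracket [0.5, 0.75]
m = 0.625, p(m) = 1.517822 (+); new bracket [0.5, 0.625]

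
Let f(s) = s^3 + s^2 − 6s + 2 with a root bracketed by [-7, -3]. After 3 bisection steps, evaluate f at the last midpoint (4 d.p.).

f(-5) = -68 < 0, so the root lies in [-5, -3]
f(-4) = -22 < 0, so the root lies in [-4, -3]
f(-3.5) = -7.625 < 0, so the root lies in [-3.5, -3]

-7.6250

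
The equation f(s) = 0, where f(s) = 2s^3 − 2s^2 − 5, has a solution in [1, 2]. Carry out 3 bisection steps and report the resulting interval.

f(1.5) = -2.75 < 0, so the root lies in [1.5, 2]
f(1.75) = -0.40625 < 0, so the root lies in [1.75, 2]
f(1.875) = 1.152344 > 0, so the root lies in [1.75, 1.875]

[1.75, 1.875]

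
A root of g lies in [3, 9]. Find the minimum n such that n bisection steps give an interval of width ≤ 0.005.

11

Width after n steps is 6/2^n. Need 2^n ≥ 6/0.005 = 1200.
2^10 = 1024 < 1200 ≤ 2^11 = 2048, so n = 11.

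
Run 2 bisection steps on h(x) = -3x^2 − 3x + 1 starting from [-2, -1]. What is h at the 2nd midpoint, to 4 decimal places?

midpoint -1.5: h = -1.25 < 0 → [-1.5, -1]
midpoint -1.25: h = 0.0625 > 0 → [-1.5, -1.25]

0.0625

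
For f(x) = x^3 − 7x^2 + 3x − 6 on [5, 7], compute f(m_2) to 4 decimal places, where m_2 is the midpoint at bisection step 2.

-7.6250

x = 6 gives f = -24, negative; keep [6, 7]
x = 6.5 gives f = -7.625, negative; keep [6.5, 7]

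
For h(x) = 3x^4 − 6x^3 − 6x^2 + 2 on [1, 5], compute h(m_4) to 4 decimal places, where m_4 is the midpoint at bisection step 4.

3.4180

h(3) = 29 > 0, so the root lies in [1, 3]
h(2) = -22 < 0, so the root lies in [2, 3]
h(2.5) = -12.0625 < 0, so the root lies in [2.5, 3]
h(2.75) = 3.418 > 0, so the root lies in [2.5, 2.75]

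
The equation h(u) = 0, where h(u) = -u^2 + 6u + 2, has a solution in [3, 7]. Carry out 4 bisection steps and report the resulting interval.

u = 5 gives h = 7, positive; keep [5, 7]
u = 6 gives h = 2, positive; keep [6, 7]
u = 6.5 gives h = -1.25, negative; keep [6, 6.5]
u = 6.25 gives h = 0.4375, positive; keep [6.25, 6.5]

[6.25, 6.5]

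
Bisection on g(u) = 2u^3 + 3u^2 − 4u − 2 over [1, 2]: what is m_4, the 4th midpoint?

g(1.5) = 5.5 > 0, so the root lies in [1, 1.5]
g(1.25) = 1.59375 > 0, so the root lies in [1, 1.25]
g(1.125) = 0.144531 > 0, so the root lies in [1, 1.125]
g(1.0625) = -0.4644 < 0, so the root lies in [1.0625, 1.125]

1.0625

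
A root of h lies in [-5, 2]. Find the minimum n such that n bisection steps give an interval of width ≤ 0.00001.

Width after n steps is 7/2^n. Need 2^n ≥ 7/0.00001 = 700000.
2^19 = 524288 < 700000 ≤ 2^20 = 1048576, so n = 20.

20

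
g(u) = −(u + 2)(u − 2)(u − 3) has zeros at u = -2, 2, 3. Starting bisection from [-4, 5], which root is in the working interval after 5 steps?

-2

midpoint 0.5: g = -9.375 < 0 → [-4, 0.5]
midpoint -1.75: g = -4.453125 < 0 → [-4, -1.75]
midpoint -2.875: g = 25.060547 > 0 → [-2.875, -1.75]
midpoint -2.3125: g = 7.1594 > 0 → [-2.3125, -1.75]
midpoint -2.03125: g = 0.6338 > 0 → [-2.03125, -1.75]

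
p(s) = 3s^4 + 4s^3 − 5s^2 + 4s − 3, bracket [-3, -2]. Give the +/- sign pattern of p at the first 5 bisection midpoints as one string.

+-+--

midpoint -2.5: p = 10.4375 > 0 → [-2.5, -2]
midpoint -2.25: p = -5.988281 < 0 → [-2.5, -2.25]
midpoint -2.375: p = 1.160889 > 0 → [-2.375, -2.25]
midpoint -2.3125: p = -2.6618 < 0 → [-2.375, -2.3125]
midpoint -2.34375: p = -0.8147 < 0 → [-2.375, -2.34375]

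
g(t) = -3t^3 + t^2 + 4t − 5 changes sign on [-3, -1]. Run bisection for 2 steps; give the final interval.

midpoint -2: g = 15 > 0 → [-2, -1]
midpoint -1.5: g = 1.375 > 0 → [-1.5, -1]

[-1.5, -1]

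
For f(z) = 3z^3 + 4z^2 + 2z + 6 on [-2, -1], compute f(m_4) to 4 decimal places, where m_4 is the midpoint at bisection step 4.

-0.4006

f(-1.5) = 1.875 > 0, so the root lies in [-2, -1.5]
f(-1.75) = -1.328125 < 0, so the root lies in [-1.75, -1.5]
f(-1.625) = 0.439453 > 0, so the root lies in [-1.75, -1.625]
f(-1.6875) = -0.4006 < 0, so the root lies in [-1.6875, -1.625]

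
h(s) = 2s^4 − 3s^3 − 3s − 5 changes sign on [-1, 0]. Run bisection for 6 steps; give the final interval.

h(-0.5) = -3 < 0, so the root lies in [-1, -0.5]
h(-0.75) = -0.851562 < 0, so the root lies in [-1, -0.75]
h(-0.875) = 0.807129 > 0, so the root lies in [-0.875, -0.75]
h(-0.8125) = -0.0818 < 0, so the root lies in [-0.875, -0.8125]
h(-0.84375) = 0.3469 > 0, so the root lies in [-0.84375, -0.8125]
h(-0.828125) = 0.1288 > 0, so the root lies in [-0.828125, -0.8125]

[-0.828125, -0.8125]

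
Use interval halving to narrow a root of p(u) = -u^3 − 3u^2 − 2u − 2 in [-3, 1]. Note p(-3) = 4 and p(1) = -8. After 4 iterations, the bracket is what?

m = -1, p(m) = -2 (−); new bracket [-3, -1]
m = -2, p(m) = -2 (−); new bracket [-3, -2]
m = -2.5, p(m) = -0.125 (−); new bracket [-3, -2.5]
m = -2.75, p(m) = 1.6094 (+); new bracket [-2.75, -2.5]

[-2.75, -2.5]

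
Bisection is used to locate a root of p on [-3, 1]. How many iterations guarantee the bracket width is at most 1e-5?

19

Width after n steps is 4/2^n. Need 2^n ≥ 4/1e-5 = 400000.
2^18 = 262144 < 400000 ≤ 2^19 = 524288, so n = 19.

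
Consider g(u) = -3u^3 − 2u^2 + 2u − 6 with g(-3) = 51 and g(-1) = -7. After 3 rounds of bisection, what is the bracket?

u = -2 gives g = 6, positive; keep [-2, -1]
u = -1.5 gives g = -3.375, negative; keep [-2, -1.5]
u = -1.75 gives g = 0.453125, positive; keep [-1.75, -1.5]

[-1.75, -1.5]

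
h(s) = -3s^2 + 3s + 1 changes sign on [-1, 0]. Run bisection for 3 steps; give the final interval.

h(-0.5) = -1.25 < 0, so the root lies in [-0.5, 0]
h(-0.25) = 0.0625 > 0, so the root lies in [-0.5, -0.25]
h(-0.375) = -0.546875 < 0, so the root lies in [-0.375, -0.25]

[-0.375, -0.25]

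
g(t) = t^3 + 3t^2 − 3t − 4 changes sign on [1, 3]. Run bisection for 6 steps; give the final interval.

m = 2, g(m) = 10 (+); new bracket [1, 2]
m = 1.5, g(m) = 1.625 (+); new bracket [1, 1.5]
m = 1.25, g(m) = -1.109375 (−); new bracket [1.25, 1.5]
m = 1.375, g(m) = 0.1465 (+); new bracket [1.25, 1.375]
m = 1.3125, g(m) = -0.5085 (−); new bracket [1.3125, 1.375]
m = 1.34375, g(m) = -0.1879 (−); new bracket [1.34375, 1.375]

[1.34375, 1.375]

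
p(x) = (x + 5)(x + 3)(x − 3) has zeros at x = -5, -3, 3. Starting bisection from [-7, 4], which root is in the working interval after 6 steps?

3

x = -1.5 gives p = -23.625, negative; keep [-1.5, 4]
x = 1.25 gives p = -46.484375, negative; keep [1.25, 4]
x = 2.625 gives p = -16.083984, negative; keep [2.625, 4]
x = 3.3125 gives p = 16.3977, positive; keep [2.625, 3.3125]
x = 2.96875 gives p = -1.4864, negative; keep [2.96875, 3.3125]
x = 3.140625 gives p = 7.0296, positive; keep [2.96875, 3.140625]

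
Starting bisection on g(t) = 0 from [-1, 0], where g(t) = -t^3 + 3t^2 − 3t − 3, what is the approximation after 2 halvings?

-0.75

t = -0.5 gives g = -0.625, negative; keep [-1, -0.5]
t = -0.75 gives g = 1.359375, positive; keep [-0.75, -0.5]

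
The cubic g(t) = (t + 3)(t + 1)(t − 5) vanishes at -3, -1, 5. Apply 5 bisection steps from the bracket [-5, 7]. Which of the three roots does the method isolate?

m = 1, g(m) = -32 (−); new bracket [1, 7]
m = 4, g(m) = -35 (−); new bracket [4, 7]
m = 5.5, g(m) = 27.625 (+); new bracket [4, 5.5]
m = 4.75, g(m) = -11.1406 (−); new bracket [4.75, 5.5]
m = 5.125, g(m) = 6.2207 (+); new bracket [4.75, 5.125]

5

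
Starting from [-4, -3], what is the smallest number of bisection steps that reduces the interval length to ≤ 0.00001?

17

Width after n steps is 1/2^n. Need 2^n ≥ 1/0.00001 = 100000.
2^16 = 65536 < 100000 ≤ 2^17 = 131072, so n = 17.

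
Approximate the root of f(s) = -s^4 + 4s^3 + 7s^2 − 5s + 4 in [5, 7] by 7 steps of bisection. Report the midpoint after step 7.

m = 6, f(m) = -206 (−); new bracket [5, 6]
m = 5.5, f(m) = -61.3125 (−); new bracket [5, 5.5]
m = 5.25, f(m) = -10.191406 (−); new bracket [5, 5.25]
m = 5.125, f(m) = 10.7966 (+); new bracket [5.125, 5.25]
m = 5.1875, f(m) = 0.6628 (+); new bracket [5.1875, 5.25]
m = 5.21875, f(m) = -4.6727 (−); new bracket [5.1875, 5.21875]
m = 5.203125, f(m) = -1.9822 (−); new bracket [5.1875, 5.203125]

5.203125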